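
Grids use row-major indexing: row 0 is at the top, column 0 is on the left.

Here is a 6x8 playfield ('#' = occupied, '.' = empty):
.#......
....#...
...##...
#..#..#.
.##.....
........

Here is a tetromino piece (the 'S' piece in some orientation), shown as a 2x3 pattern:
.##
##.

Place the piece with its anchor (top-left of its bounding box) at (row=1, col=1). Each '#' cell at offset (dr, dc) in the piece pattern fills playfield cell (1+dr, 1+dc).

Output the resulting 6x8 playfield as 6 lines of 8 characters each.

Fill (1+0,1+1) = (1,2)
Fill (1+0,1+2) = (1,3)
Fill (1+1,1+0) = (2,1)
Fill (1+1,1+1) = (2,2)

Answer: .#......
..###...
.####...
#..#..#.
.##.....
........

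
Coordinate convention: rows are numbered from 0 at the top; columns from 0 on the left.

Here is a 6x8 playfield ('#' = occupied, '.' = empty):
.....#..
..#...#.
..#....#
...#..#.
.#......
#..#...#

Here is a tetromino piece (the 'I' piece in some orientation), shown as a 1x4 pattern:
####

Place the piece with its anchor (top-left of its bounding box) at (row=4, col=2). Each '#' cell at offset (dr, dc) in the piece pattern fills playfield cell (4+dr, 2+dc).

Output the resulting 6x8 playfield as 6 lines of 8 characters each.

Fill (4+0,2+0) = (4,2)
Fill (4+0,2+1) = (4,3)
Fill (4+0,2+2) = (4,4)
Fill (4+0,2+3) = (4,5)

Answer: .....#..
..#...#.
..#....#
...#..#.
.#####..
#..#...#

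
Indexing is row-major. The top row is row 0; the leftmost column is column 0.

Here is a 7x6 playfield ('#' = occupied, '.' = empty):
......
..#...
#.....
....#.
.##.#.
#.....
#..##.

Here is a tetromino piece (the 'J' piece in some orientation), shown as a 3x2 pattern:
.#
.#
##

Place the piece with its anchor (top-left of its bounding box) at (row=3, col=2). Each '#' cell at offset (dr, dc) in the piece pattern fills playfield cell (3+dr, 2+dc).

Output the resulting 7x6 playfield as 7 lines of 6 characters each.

Answer: ......
..#...
#.....
...##.
.####.
#.##..
#..##.

Derivation:
Fill (3+0,2+1) = (3,3)
Fill (3+1,2+1) = (4,3)
Fill (3+2,2+0) = (5,2)
Fill (3+2,2+1) = (5,3)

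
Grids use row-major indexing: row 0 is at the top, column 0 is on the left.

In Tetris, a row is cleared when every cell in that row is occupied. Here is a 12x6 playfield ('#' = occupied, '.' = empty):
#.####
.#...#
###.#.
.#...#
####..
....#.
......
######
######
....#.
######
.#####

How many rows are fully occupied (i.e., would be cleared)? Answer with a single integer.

Answer: 3

Derivation:
Check each row:
  row 0: 1 empty cell -> not full
  row 1: 4 empty cells -> not full
  row 2: 2 empty cells -> not full
  row 3: 4 empty cells -> not full
  row 4: 2 empty cells -> not full
  row 5: 5 empty cells -> not full
  row 6: 6 empty cells -> not full
  row 7: 0 empty cells -> FULL (clear)
  row 8: 0 empty cells -> FULL (clear)
  row 9: 5 empty cells -> not full
  row 10: 0 empty cells -> FULL (clear)
  row 11: 1 empty cell -> not full
Total rows cleared: 3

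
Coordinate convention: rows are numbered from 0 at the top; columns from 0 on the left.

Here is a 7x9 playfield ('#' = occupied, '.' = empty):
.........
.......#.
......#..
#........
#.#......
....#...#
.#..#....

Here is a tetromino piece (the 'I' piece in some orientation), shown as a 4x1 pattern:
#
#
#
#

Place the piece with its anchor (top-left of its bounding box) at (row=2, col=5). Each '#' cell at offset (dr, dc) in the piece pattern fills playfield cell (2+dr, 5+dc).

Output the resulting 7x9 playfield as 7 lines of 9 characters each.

Fill (2+0,5+0) = (2,5)
Fill (2+1,5+0) = (3,5)
Fill (2+2,5+0) = (4,5)
Fill (2+3,5+0) = (5,5)

Answer: .........
.......#.
.....##..
#....#...
#.#..#...
....##..#
.#..#....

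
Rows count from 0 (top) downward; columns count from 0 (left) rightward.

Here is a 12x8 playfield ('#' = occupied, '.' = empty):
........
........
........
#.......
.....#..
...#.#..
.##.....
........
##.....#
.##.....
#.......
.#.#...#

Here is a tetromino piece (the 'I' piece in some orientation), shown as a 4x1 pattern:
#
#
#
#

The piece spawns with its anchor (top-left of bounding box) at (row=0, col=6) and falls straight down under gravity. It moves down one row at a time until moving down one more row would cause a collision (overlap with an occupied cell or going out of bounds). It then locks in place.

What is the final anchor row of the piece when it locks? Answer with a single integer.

Answer: 8

Derivation:
Spawn at (row=0, col=6). Try each row:
  row 0: fits
  row 1: fits
  row 2: fits
  row 3: fits
  row 4: fits
  row 5: fits
  row 6: fits
  row 7: fits
  row 8: fits
  row 9: blocked -> lock at row 8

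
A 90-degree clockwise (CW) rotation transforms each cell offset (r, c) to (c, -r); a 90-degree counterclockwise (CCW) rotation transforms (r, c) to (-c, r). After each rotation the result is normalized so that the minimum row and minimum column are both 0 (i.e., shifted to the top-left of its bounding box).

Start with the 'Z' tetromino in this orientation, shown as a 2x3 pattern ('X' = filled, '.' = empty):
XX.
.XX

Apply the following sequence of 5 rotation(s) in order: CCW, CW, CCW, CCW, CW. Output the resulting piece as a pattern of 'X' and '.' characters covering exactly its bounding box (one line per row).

Start:
XX.
.XX
After rotation 1 (CCW):
.X
XX
X.
After rotation 2 (CW):
XX.
.XX
After rotation 3 (CCW):
.X
XX
X.
After rotation 4 (CCW):
XX.
.XX
After rotation 5 (CW):
.X
XX
X.

Answer: .X
XX
X.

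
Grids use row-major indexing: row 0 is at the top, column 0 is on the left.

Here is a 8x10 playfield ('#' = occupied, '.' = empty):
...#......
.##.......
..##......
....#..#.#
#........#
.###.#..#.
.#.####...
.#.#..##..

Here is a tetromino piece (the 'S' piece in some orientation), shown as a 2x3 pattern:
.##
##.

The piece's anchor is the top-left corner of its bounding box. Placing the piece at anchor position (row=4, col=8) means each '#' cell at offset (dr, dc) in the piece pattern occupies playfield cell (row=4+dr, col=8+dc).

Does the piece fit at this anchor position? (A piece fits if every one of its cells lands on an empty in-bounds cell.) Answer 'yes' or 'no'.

Answer: no

Derivation:
Check each piece cell at anchor (4, 8):
  offset (0,1) -> (4,9): occupied ('#') -> FAIL
  offset (0,2) -> (4,10): out of bounds -> FAIL
  offset (1,0) -> (5,8): occupied ('#') -> FAIL
  offset (1,1) -> (5,9): empty -> OK
All cells valid: no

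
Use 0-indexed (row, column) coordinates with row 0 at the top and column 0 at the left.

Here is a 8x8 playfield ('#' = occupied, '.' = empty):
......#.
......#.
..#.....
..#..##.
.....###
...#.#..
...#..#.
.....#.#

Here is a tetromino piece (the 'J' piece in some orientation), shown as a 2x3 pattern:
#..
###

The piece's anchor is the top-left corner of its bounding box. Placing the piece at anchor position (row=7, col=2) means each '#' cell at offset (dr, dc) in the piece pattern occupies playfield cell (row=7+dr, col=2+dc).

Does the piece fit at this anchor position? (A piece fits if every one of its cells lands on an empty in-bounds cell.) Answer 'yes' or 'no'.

Answer: no

Derivation:
Check each piece cell at anchor (7, 2):
  offset (0,0) -> (7,2): empty -> OK
  offset (1,0) -> (8,2): out of bounds -> FAIL
  offset (1,1) -> (8,3): out of bounds -> FAIL
  offset (1,2) -> (8,4): out of bounds -> FAIL
All cells valid: no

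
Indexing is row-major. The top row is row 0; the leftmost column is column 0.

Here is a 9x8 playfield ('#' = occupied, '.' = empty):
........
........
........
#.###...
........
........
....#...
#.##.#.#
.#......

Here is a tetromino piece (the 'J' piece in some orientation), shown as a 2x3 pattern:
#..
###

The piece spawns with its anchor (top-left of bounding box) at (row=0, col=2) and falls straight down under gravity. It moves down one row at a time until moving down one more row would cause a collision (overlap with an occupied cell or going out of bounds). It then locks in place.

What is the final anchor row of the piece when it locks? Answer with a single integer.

Spawn at (row=0, col=2). Try each row:
  row 0: fits
  row 1: fits
  row 2: blocked -> lock at row 1

Answer: 1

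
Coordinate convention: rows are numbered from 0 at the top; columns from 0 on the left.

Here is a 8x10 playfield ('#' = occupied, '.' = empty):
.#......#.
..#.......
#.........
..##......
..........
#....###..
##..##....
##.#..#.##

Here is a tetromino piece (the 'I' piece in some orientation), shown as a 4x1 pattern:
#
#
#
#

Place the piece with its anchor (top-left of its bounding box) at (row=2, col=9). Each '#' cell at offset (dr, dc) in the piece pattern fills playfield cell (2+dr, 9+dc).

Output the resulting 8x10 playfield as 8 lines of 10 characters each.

Answer: .#......#.
..#.......
#........#
..##.....#
.........#
#....###.#
##..##....
##.#..#.##

Derivation:
Fill (2+0,9+0) = (2,9)
Fill (2+1,9+0) = (3,9)
Fill (2+2,9+0) = (4,9)
Fill (2+3,9+0) = (5,9)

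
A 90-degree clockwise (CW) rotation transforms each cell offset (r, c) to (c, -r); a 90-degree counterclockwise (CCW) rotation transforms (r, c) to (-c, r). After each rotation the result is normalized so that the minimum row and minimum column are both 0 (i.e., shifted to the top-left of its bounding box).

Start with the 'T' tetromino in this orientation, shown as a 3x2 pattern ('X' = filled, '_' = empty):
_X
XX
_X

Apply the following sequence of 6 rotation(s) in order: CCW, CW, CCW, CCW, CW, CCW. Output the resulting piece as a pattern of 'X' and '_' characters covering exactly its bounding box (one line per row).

Answer: X_
XX
X_

Derivation:
Start:
_X
XX
_X
After rotation 1 (CCW):
XXX
_X_
After rotation 2 (CW):
_X
XX
_X
After rotation 3 (CCW):
XXX
_X_
After rotation 4 (CCW):
X_
XX
X_
After rotation 5 (CW):
XXX
_X_
After rotation 6 (CCW):
X_
XX
X_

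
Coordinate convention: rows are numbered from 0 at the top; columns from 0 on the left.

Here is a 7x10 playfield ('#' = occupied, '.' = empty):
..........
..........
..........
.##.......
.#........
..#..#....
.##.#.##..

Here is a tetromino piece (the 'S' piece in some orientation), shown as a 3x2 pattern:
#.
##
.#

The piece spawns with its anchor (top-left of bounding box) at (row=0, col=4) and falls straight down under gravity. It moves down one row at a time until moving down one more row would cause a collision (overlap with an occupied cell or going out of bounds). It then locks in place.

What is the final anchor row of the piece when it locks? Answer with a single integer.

Answer: 2

Derivation:
Spawn at (row=0, col=4). Try each row:
  row 0: fits
  row 1: fits
  row 2: fits
  row 3: blocked -> lock at row 2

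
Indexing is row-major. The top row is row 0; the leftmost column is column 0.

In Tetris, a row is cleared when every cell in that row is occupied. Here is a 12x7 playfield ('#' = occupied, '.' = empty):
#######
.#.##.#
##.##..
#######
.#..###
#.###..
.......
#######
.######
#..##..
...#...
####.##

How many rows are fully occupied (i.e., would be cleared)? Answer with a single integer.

Check each row:
  row 0: 0 empty cells -> FULL (clear)
  row 1: 3 empty cells -> not full
  row 2: 3 empty cells -> not full
  row 3: 0 empty cells -> FULL (clear)
  row 4: 3 empty cells -> not full
  row 5: 3 empty cells -> not full
  row 6: 7 empty cells -> not full
  row 7: 0 empty cells -> FULL (clear)
  row 8: 1 empty cell -> not full
  row 9: 4 empty cells -> not full
  row 10: 6 empty cells -> not full
  row 11: 1 empty cell -> not full
Total rows cleared: 3

Answer: 3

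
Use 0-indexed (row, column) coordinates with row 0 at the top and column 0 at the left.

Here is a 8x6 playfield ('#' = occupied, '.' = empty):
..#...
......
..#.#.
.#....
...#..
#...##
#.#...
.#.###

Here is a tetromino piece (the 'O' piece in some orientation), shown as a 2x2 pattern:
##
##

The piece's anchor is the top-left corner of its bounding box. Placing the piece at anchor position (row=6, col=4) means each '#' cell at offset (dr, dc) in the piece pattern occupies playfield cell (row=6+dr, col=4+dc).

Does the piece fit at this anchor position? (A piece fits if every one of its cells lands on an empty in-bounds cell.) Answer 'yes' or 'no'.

Answer: no

Derivation:
Check each piece cell at anchor (6, 4):
  offset (0,0) -> (6,4): empty -> OK
  offset (0,1) -> (6,5): empty -> OK
  offset (1,0) -> (7,4): occupied ('#') -> FAIL
  offset (1,1) -> (7,5): occupied ('#') -> FAIL
All cells valid: no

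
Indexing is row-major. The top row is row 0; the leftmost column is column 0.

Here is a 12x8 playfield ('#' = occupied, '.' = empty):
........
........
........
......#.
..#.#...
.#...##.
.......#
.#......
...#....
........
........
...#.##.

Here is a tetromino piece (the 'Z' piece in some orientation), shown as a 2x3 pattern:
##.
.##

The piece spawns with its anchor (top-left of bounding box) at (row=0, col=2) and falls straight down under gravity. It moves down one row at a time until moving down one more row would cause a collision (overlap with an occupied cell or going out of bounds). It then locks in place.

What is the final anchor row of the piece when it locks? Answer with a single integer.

Answer: 2

Derivation:
Spawn at (row=0, col=2). Try each row:
  row 0: fits
  row 1: fits
  row 2: fits
  row 3: blocked -> lock at row 2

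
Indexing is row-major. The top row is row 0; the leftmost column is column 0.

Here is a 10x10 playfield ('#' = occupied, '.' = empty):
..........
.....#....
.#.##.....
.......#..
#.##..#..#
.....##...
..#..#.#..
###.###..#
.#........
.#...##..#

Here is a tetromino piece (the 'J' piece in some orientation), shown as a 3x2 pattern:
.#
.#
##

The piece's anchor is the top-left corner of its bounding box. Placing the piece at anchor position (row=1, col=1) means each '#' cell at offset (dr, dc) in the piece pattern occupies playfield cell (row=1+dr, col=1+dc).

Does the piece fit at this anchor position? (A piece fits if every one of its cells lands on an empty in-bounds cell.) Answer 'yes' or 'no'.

Answer: yes

Derivation:
Check each piece cell at anchor (1, 1):
  offset (0,1) -> (1,2): empty -> OK
  offset (1,1) -> (2,2): empty -> OK
  offset (2,0) -> (3,1): empty -> OK
  offset (2,1) -> (3,2): empty -> OK
All cells valid: yes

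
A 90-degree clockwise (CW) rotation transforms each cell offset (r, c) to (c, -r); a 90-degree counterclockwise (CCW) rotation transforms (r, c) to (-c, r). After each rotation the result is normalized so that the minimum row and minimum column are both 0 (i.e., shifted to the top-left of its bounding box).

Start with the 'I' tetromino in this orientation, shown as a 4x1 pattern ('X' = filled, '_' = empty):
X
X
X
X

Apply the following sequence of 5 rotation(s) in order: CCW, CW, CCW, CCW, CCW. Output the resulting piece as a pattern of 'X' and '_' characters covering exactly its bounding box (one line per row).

Answer: XXXX

Derivation:
Start:
X
X
X
X
After rotation 1 (CCW):
XXXX
After rotation 2 (CW):
X
X
X
X
After rotation 3 (CCW):
XXXX
After rotation 4 (CCW):
X
X
X
X
After rotation 5 (CCW):
XXXX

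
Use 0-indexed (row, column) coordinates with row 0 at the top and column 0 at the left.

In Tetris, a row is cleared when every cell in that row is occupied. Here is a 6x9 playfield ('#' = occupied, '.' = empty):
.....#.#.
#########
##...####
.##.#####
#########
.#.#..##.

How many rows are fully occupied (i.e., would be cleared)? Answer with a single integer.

Answer: 2

Derivation:
Check each row:
  row 0: 7 empty cells -> not full
  row 1: 0 empty cells -> FULL (clear)
  row 2: 3 empty cells -> not full
  row 3: 2 empty cells -> not full
  row 4: 0 empty cells -> FULL (clear)
  row 5: 5 empty cells -> not full
Total rows cleared: 2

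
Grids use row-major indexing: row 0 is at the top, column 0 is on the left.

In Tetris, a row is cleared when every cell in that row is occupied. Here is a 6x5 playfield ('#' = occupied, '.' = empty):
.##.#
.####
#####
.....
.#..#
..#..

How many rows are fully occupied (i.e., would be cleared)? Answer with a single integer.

Check each row:
  row 0: 2 empty cells -> not full
  row 1: 1 empty cell -> not full
  row 2: 0 empty cells -> FULL (clear)
  row 3: 5 empty cells -> not full
  row 4: 3 empty cells -> not full
  row 5: 4 empty cells -> not full
Total rows cleared: 1

Answer: 1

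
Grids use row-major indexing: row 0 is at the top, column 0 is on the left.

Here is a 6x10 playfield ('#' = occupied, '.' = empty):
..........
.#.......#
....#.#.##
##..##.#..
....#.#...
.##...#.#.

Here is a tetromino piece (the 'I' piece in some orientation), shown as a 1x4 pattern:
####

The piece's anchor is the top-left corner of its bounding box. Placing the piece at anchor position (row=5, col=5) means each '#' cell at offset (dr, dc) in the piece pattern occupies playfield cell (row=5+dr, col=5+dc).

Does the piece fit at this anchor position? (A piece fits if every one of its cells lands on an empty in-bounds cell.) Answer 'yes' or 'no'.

Answer: no

Derivation:
Check each piece cell at anchor (5, 5):
  offset (0,0) -> (5,5): empty -> OK
  offset (0,1) -> (5,6): occupied ('#') -> FAIL
  offset (0,2) -> (5,7): empty -> OK
  offset (0,3) -> (5,8): occupied ('#') -> FAIL
All cells valid: no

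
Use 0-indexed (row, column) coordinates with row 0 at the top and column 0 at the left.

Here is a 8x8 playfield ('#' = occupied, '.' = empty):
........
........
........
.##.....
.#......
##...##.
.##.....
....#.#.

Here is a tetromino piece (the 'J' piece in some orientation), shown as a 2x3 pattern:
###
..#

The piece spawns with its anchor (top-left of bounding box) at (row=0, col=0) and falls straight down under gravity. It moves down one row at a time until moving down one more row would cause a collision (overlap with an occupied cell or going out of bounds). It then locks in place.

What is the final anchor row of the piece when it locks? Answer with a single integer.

Spawn at (row=0, col=0). Try each row:
  row 0: fits
  row 1: fits
  row 2: blocked -> lock at row 1

Answer: 1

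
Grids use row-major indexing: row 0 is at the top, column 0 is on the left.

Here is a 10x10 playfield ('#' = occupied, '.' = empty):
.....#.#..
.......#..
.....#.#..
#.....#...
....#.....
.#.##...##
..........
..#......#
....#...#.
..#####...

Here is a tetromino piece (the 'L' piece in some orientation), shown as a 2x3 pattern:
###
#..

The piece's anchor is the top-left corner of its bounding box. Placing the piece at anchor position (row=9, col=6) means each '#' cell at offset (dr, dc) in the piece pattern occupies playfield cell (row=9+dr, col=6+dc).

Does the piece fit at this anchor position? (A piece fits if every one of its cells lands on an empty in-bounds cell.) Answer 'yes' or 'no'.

Check each piece cell at anchor (9, 6):
  offset (0,0) -> (9,6): occupied ('#') -> FAIL
  offset (0,1) -> (9,7): empty -> OK
  offset (0,2) -> (9,8): empty -> OK
  offset (1,0) -> (10,6): out of bounds -> FAIL
All cells valid: no

Answer: no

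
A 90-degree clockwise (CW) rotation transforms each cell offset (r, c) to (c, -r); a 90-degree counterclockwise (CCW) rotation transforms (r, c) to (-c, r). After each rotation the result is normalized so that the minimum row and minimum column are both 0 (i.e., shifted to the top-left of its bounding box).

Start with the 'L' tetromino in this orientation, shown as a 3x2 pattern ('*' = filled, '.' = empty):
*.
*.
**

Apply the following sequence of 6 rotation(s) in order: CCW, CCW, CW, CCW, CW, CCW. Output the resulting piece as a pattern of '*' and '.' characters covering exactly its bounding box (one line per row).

Start:
*.
*.
**
After rotation 1 (CCW):
..*
***
After rotation 2 (CCW):
**
.*
.*
After rotation 3 (CW):
..*
***
After rotation 4 (CCW):
**
.*
.*
After rotation 5 (CW):
..*
***
After rotation 6 (CCW):
**
.*
.*

Answer: **
.*
.*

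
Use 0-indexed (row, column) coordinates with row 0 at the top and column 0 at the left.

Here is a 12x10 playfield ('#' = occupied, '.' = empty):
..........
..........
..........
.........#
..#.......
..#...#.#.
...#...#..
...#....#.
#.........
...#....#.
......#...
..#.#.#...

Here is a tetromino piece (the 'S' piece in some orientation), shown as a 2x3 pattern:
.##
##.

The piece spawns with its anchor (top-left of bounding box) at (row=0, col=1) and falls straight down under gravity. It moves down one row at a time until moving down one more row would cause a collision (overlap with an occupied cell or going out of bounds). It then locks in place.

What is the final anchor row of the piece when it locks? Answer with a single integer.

Spawn at (row=0, col=1). Try each row:
  row 0: fits
  row 1: fits
  row 2: fits
  row 3: blocked -> lock at row 2

Answer: 2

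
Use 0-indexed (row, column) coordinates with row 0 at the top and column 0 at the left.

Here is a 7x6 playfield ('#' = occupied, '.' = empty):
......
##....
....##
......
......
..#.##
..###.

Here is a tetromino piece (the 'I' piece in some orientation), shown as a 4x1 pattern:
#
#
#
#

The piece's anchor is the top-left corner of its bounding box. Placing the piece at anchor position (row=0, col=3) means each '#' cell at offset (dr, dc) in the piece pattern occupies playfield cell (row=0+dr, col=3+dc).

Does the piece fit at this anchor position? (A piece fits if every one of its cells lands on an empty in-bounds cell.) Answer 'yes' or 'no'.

Check each piece cell at anchor (0, 3):
  offset (0,0) -> (0,3): empty -> OK
  offset (1,0) -> (1,3): empty -> OK
  offset (2,0) -> (2,3): empty -> OK
  offset (3,0) -> (3,3): empty -> OK
All cells valid: yes

Answer: yes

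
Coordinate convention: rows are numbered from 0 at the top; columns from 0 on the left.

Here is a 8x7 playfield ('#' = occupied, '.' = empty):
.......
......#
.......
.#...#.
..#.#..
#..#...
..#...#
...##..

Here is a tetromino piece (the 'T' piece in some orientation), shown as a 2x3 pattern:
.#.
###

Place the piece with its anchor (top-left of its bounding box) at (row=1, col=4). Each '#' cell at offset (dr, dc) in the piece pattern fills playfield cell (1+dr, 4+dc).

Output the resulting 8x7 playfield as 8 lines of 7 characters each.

Fill (1+0,4+1) = (1,5)
Fill (1+1,4+0) = (2,4)
Fill (1+1,4+1) = (2,5)
Fill (1+1,4+2) = (2,6)

Answer: .......
.....##
....###
.#...#.
..#.#..
#..#...
..#...#
...##..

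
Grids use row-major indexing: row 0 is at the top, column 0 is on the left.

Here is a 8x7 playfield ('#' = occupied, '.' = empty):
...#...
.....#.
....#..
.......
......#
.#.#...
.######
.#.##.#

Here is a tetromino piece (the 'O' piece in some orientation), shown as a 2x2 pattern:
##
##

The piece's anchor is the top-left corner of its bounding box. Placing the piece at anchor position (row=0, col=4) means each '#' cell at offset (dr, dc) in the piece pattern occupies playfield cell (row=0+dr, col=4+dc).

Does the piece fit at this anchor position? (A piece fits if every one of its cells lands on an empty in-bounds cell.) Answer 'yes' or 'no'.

Check each piece cell at anchor (0, 4):
  offset (0,0) -> (0,4): empty -> OK
  offset (0,1) -> (0,5): empty -> OK
  offset (1,0) -> (1,4): empty -> OK
  offset (1,1) -> (1,5): occupied ('#') -> FAIL
All cells valid: no

Answer: no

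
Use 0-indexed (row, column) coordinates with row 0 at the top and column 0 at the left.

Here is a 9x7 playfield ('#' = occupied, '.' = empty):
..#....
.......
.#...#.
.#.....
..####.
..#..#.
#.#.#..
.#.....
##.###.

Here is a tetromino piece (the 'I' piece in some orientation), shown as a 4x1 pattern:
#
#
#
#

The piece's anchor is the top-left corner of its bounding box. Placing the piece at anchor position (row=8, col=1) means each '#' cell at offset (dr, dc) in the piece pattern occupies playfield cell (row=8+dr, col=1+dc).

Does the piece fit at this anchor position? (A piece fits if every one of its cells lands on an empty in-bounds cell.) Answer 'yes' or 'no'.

Check each piece cell at anchor (8, 1):
  offset (0,0) -> (8,1): occupied ('#') -> FAIL
  offset (1,0) -> (9,1): out of bounds -> FAIL
  offset (2,0) -> (10,1): out of bounds -> FAIL
  offset (3,0) -> (11,1): out of bounds -> FAIL
All cells valid: no

Answer: no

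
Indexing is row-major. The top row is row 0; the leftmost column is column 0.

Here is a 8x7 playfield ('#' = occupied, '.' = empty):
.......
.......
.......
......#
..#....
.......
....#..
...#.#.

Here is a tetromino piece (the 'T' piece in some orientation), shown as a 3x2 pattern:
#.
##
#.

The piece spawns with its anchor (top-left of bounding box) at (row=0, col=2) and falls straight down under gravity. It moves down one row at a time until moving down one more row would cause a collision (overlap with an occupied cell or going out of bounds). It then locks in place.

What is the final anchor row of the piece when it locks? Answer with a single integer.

Answer: 1

Derivation:
Spawn at (row=0, col=2). Try each row:
  row 0: fits
  row 1: fits
  row 2: blocked -> lock at row 1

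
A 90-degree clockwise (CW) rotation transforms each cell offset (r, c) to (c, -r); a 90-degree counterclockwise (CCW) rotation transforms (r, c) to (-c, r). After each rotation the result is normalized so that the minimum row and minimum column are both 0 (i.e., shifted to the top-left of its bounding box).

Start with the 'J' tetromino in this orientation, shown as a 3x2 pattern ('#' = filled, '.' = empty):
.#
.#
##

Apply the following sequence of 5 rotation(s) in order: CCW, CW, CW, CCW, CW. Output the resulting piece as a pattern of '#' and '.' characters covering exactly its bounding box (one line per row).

Answer: #..
###

Derivation:
Start:
.#
.#
##
After rotation 1 (CCW):
###
..#
After rotation 2 (CW):
.#
.#
##
After rotation 3 (CW):
#..
###
After rotation 4 (CCW):
.#
.#
##
After rotation 5 (CW):
#..
###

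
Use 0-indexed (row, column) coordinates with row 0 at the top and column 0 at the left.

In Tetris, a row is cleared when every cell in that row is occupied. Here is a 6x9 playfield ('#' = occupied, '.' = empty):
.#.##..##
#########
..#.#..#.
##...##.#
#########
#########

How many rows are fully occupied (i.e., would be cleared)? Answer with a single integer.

Answer: 3

Derivation:
Check each row:
  row 0: 4 empty cells -> not full
  row 1: 0 empty cells -> FULL (clear)
  row 2: 6 empty cells -> not full
  row 3: 4 empty cells -> not full
  row 4: 0 empty cells -> FULL (clear)
  row 5: 0 empty cells -> FULL (clear)
Total rows cleared: 3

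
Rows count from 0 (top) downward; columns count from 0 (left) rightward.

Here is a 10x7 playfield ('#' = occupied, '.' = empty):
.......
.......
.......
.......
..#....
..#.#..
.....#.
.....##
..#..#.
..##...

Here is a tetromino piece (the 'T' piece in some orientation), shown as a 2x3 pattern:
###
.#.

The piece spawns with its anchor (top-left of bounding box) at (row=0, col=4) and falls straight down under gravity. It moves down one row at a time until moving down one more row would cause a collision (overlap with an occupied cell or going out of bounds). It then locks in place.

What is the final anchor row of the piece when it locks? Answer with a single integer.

Spawn at (row=0, col=4). Try each row:
  row 0: fits
  row 1: fits
  row 2: fits
  row 3: fits
  row 4: fits
  row 5: blocked -> lock at row 4

Answer: 4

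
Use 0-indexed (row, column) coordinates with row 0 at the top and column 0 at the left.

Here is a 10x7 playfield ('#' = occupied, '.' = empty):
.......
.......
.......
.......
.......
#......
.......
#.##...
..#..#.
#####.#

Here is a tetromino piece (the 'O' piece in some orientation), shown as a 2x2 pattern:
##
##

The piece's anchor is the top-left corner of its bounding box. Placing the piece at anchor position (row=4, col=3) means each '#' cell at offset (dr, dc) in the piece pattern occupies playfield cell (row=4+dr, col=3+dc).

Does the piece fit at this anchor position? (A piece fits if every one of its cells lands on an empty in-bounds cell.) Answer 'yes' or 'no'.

Check each piece cell at anchor (4, 3):
  offset (0,0) -> (4,3): empty -> OK
  offset (0,1) -> (4,4): empty -> OK
  offset (1,0) -> (5,3): empty -> OK
  offset (1,1) -> (5,4): empty -> OK
All cells valid: yes

Answer: yes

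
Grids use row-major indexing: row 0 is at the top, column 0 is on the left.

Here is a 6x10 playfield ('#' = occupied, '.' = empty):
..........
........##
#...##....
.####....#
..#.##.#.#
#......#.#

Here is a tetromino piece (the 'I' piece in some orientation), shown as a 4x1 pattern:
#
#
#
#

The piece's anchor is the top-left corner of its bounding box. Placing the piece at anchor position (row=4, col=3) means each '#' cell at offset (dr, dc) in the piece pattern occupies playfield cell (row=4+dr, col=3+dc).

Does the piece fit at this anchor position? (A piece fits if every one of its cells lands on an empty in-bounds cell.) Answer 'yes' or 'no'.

Answer: no

Derivation:
Check each piece cell at anchor (4, 3):
  offset (0,0) -> (4,3): empty -> OK
  offset (1,0) -> (5,3): empty -> OK
  offset (2,0) -> (6,3): out of bounds -> FAIL
  offset (3,0) -> (7,3): out of bounds -> FAIL
All cells valid: no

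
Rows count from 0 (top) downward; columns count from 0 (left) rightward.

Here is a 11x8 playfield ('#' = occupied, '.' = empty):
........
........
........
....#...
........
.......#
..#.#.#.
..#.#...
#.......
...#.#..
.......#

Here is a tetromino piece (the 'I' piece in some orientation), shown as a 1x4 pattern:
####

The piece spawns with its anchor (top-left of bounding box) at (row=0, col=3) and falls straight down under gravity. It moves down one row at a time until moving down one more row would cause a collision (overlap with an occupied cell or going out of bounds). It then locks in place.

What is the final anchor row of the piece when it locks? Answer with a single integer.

Answer: 2

Derivation:
Spawn at (row=0, col=3). Try each row:
  row 0: fits
  row 1: fits
  row 2: fits
  row 3: blocked -> lock at row 2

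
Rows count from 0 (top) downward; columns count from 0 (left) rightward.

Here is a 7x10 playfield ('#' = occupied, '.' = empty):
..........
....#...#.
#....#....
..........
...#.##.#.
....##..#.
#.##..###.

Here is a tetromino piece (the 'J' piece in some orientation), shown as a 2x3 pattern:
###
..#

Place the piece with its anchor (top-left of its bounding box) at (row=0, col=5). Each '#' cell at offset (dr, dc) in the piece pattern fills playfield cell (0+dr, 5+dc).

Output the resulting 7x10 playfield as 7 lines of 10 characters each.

Answer: .....###..
....#..##.
#....#....
..........
...#.##.#.
....##..#.
#.##..###.

Derivation:
Fill (0+0,5+0) = (0,5)
Fill (0+0,5+1) = (0,6)
Fill (0+0,5+2) = (0,7)
Fill (0+1,5+2) = (1,7)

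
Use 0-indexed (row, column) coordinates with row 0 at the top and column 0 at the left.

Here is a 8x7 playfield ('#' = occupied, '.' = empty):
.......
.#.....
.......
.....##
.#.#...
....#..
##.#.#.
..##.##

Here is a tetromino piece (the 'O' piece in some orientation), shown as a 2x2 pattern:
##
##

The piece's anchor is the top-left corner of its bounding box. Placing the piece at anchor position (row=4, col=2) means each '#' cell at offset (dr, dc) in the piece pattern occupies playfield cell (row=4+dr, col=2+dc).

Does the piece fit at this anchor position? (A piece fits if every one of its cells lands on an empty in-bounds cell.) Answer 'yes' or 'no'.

Answer: no

Derivation:
Check each piece cell at anchor (4, 2):
  offset (0,0) -> (4,2): empty -> OK
  offset (0,1) -> (4,3): occupied ('#') -> FAIL
  offset (1,0) -> (5,2): empty -> OK
  offset (1,1) -> (5,3): empty -> OK
All cells valid: no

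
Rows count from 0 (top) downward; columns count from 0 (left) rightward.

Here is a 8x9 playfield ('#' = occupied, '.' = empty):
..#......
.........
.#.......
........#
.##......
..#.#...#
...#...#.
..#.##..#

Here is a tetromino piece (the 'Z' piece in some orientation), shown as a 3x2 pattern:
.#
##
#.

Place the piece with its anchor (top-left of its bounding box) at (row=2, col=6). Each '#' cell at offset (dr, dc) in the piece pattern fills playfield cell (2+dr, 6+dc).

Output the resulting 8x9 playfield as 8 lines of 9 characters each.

Fill (2+0,6+1) = (2,7)
Fill (2+1,6+0) = (3,6)
Fill (2+1,6+1) = (3,7)
Fill (2+2,6+0) = (4,6)

Answer: ..#......
.........
.#.....#.
......###
.##...#..
..#.#...#
...#...#.
..#.##..#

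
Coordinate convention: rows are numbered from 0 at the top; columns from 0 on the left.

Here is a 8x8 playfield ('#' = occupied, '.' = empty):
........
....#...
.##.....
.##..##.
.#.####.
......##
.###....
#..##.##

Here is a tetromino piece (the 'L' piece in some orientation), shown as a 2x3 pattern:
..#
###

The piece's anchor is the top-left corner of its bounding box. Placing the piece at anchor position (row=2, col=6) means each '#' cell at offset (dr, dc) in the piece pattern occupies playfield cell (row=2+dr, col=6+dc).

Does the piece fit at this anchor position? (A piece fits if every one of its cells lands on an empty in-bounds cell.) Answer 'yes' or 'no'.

Check each piece cell at anchor (2, 6):
  offset (0,2) -> (2,8): out of bounds -> FAIL
  offset (1,0) -> (3,6): occupied ('#') -> FAIL
  offset (1,1) -> (3,7): empty -> OK
  offset (1,2) -> (3,8): out of bounds -> FAIL
All cells valid: no

Answer: no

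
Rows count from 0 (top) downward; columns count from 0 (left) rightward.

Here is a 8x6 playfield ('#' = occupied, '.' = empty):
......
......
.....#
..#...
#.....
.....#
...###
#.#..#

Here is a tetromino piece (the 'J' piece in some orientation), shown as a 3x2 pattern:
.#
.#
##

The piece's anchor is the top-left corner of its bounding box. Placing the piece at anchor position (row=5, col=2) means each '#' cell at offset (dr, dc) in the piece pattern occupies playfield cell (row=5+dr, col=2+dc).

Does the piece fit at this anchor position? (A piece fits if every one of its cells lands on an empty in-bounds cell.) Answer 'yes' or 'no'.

Answer: no

Derivation:
Check each piece cell at anchor (5, 2):
  offset (0,1) -> (5,3): empty -> OK
  offset (1,1) -> (6,3): occupied ('#') -> FAIL
  offset (2,0) -> (7,2): occupied ('#') -> FAIL
  offset (2,1) -> (7,3): empty -> OK
All cells valid: no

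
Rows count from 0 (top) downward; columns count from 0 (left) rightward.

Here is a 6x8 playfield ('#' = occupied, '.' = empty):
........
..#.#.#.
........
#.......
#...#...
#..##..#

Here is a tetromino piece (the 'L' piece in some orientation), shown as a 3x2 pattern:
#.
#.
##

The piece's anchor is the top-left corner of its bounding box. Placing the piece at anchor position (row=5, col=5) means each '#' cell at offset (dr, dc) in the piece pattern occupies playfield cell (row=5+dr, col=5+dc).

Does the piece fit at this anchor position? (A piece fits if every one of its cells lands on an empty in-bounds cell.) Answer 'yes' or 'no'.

Check each piece cell at anchor (5, 5):
  offset (0,0) -> (5,5): empty -> OK
  offset (1,0) -> (6,5): out of bounds -> FAIL
  offset (2,0) -> (7,5): out of bounds -> FAIL
  offset (2,1) -> (7,6): out of bounds -> FAIL
All cells valid: no

Answer: no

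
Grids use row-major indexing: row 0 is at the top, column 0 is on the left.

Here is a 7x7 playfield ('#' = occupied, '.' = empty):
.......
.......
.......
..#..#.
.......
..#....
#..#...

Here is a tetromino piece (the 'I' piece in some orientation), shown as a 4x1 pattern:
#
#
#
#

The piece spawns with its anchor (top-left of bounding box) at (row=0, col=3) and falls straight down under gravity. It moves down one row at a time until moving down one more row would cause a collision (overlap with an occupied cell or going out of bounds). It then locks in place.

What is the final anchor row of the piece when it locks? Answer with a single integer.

Answer: 2

Derivation:
Spawn at (row=0, col=3). Try each row:
  row 0: fits
  row 1: fits
  row 2: fits
  row 3: blocked -> lock at row 2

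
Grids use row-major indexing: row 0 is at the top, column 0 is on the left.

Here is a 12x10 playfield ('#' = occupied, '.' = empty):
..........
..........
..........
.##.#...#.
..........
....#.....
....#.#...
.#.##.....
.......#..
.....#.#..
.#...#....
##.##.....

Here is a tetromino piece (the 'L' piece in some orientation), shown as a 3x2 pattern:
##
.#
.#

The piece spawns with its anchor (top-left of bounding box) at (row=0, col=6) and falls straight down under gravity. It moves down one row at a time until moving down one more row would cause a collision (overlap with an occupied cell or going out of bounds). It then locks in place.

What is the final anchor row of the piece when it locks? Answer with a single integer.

Answer: 5

Derivation:
Spawn at (row=0, col=6). Try each row:
  row 0: fits
  row 1: fits
  row 2: fits
  row 3: fits
  row 4: fits
  row 5: fits
  row 6: blocked -> lock at row 5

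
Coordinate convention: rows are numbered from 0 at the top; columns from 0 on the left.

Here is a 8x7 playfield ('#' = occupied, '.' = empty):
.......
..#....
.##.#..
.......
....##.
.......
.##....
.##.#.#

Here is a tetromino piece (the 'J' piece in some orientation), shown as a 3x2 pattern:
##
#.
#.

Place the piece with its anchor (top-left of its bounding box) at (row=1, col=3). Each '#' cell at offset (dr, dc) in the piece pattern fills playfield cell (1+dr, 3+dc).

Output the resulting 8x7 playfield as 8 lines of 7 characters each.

Answer: .......
..###..
.####..
...#...
....##.
.......
.##....
.##.#.#

Derivation:
Fill (1+0,3+0) = (1,3)
Fill (1+0,3+1) = (1,4)
Fill (1+1,3+0) = (2,3)
Fill (1+2,3+0) = (3,3)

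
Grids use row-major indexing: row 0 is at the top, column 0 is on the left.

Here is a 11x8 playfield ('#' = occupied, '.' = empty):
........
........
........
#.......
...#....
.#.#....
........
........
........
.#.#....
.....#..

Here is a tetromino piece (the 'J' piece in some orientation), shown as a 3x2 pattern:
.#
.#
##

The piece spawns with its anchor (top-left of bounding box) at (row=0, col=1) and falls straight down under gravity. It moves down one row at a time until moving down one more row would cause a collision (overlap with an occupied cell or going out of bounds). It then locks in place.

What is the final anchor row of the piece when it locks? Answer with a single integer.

Spawn at (row=0, col=1). Try each row:
  row 0: fits
  row 1: fits
  row 2: fits
  row 3: blocked -> lock at row 2

Answer: 2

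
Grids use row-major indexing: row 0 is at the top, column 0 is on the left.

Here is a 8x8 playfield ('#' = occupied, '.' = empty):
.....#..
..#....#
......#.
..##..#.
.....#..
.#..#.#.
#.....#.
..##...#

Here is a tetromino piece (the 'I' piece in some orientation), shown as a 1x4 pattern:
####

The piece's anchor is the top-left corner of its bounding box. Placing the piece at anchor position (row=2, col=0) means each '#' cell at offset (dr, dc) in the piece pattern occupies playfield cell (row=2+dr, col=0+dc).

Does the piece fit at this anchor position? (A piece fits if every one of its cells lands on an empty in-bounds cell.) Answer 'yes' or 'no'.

Answer: yes

Derivation:
Check each piece cell at anchor (2, 0):
  offset (0,0) -> (2,0): empty -> OK
  offset (0,1) -> (2,1): empty -> OK
  offset (0,2) -> (2,2): empty -> OK
  offset (0,3) -> (2,3): empty -> OK
All cells valid: yes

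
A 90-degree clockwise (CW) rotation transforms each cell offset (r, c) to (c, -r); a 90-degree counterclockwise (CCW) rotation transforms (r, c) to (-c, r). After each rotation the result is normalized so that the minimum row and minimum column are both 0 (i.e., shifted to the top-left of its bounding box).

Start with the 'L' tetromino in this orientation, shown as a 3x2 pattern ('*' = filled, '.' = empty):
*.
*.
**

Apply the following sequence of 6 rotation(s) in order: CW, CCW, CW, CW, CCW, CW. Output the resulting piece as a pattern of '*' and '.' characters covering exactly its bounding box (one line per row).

Answer: **
.*
.*

Derivation:
Start:
*.
*.
**
After rotation 1 (CW):
***
*..
After rotation 2 (CCW):
*.
*.
**
After rotation 3 (CW):
***
*..
After rotation 4 (CW):
**
.*
.*
After rotation 5 (CCW):
***
*..
After rotation 6 (CW):
**
.*
.*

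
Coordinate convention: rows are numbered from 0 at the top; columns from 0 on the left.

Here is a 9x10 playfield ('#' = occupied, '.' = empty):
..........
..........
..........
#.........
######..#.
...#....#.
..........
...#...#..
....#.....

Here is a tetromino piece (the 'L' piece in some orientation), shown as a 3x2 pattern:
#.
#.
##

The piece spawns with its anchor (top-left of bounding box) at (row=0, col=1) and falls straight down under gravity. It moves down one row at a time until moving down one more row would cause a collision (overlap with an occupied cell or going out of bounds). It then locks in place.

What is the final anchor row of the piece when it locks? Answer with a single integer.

Spawn at (row=0, col=1). Try each row:
  row 0: fits
  row 1: fits
  row 2: blocked -> lock at row 1

Answer: 1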